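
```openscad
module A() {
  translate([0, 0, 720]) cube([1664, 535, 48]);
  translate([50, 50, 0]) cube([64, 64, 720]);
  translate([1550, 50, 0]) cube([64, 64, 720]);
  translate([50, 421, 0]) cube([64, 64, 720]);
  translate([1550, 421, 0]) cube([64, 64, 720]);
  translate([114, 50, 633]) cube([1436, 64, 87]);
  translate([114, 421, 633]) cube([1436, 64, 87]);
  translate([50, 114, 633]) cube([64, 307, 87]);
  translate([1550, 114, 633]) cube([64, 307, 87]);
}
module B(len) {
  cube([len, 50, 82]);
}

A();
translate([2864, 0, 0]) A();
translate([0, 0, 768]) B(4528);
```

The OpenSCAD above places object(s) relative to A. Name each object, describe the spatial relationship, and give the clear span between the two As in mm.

Second table starts at x = 2864; first ends at x = 1664; clear span = 2864 − 1664 = 1200 mm.

A is a table. B is a beam. A beam spans the tops of two tables. The clear span between the two tables is 1200 mm.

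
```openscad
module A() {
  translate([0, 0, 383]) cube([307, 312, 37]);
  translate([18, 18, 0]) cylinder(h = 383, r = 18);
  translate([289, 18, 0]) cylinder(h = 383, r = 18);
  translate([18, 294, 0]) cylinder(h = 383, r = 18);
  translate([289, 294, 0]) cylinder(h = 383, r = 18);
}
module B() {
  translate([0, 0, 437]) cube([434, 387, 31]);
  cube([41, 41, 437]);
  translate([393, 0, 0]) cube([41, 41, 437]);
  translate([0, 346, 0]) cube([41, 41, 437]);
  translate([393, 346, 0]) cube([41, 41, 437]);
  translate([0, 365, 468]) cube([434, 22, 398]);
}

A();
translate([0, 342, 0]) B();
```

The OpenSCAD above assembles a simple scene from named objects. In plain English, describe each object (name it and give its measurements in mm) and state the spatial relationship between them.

A is a four-legged stool. The seat is a 307×312×37 mm slab whose top surface is at z = 420 mm; four round legs, each 36 mm in diameter, run from the floor (z = 0) to the underside of the seat, each leg's axis is inset half a diameter from the nearest pair of seat edges (so the leg's bounding box is flush with the corner).

B is a chair: 434×387 mm seat, 31 mm thick, top at z = 468 mm, on four 41 mm square corner legs flush with the seat edges. A 22 mm thick backrest slab spans the full seat width, extending 398 mm above the seat top, its back face flush with the seat's +y edge.

The chair is on the floor beside the stool on its +y side.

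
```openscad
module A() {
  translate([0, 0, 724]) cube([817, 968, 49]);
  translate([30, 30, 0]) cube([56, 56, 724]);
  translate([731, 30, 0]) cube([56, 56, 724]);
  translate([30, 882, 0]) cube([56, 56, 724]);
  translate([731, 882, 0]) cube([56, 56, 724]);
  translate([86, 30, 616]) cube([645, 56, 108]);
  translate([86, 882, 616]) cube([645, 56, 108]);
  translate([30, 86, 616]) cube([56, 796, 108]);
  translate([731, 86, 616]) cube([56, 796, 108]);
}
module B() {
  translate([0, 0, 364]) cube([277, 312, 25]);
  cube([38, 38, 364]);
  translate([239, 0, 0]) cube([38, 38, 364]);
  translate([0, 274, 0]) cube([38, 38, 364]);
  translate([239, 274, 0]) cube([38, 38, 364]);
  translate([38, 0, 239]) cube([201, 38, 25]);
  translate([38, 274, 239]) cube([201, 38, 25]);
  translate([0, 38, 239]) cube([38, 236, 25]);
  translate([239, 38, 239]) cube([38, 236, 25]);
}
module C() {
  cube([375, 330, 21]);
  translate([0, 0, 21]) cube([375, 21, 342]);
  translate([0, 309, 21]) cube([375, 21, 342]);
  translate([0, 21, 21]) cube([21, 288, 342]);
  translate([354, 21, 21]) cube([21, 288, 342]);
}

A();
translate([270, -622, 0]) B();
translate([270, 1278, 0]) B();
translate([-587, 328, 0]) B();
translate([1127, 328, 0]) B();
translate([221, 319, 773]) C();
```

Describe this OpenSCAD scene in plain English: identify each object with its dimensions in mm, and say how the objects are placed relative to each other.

A is a table: top 817 mm (x) × 968 mm (y), 49 mm thick, upper face at z = 773 mm, on four 56×56 mm square legs, each inset 30 mm from the nearest pair of top edges, running from z = 0 to the bottom of the top. Four apron rails, 56 mm thick and 108 mm tall, run between adjacent legs with their top edges flush with the underside of the top and their outer faces flush with the legs' outer faces.

B is a simple wooden stool: a rectangular seat 277 mm (x) by 312 mm (y), 25 mm thick, top face at z = 389 mm, on four square legs, each 38×38 mm in cross-section. The legs rest on z = 0, each flush with a corner of the seat. Four stretchers, 38 mm wide and 25 mm tall, connect adjacent legs with their undersides at z = 239 mm, each running between the inner faces of the legs it joins and aligned with the legs' outer faces on the other axis.

C is an open storage box with external size 375×330×363 mm and wall thickness 21 mm (the base is also 21 mm thick). The base covers the whole footprint; the four walls stand on the base, with the y-facing walls full-width and the x-facing walls fitting between their inner faces.

Four stools sit around the table at the −y, +y, −x, +x sides. The open box is on top of the table, centred.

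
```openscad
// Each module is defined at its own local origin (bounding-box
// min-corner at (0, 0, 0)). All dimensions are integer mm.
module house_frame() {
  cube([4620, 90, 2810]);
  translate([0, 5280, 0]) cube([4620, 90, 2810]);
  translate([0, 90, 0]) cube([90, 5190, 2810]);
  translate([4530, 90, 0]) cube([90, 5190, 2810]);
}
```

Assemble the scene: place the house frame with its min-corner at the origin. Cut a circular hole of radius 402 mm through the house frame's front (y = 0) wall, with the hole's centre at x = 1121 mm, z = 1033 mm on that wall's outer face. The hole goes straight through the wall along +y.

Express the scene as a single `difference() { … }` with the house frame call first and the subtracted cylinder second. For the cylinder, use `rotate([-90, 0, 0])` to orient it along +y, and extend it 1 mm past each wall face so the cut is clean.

difference() {
  house_frame();
  translate([1121, -1, 1033]) rotate([-90, 0, 0]) cylinder(h = 92, r = 402);
}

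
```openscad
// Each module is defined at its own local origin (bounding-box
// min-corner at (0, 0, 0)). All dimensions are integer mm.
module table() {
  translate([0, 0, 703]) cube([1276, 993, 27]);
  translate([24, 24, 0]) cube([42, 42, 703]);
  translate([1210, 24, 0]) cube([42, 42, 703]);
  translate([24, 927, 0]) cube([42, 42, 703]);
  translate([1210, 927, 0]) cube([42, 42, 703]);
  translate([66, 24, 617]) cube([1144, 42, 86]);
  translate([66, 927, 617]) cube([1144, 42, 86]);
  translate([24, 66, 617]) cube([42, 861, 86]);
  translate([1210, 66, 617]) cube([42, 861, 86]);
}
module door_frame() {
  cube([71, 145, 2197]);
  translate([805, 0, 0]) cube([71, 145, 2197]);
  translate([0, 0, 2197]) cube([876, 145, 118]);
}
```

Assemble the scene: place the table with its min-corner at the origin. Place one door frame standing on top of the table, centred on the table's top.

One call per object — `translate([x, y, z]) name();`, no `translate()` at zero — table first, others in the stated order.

table();
translate([200, 424, 730]) door_frame();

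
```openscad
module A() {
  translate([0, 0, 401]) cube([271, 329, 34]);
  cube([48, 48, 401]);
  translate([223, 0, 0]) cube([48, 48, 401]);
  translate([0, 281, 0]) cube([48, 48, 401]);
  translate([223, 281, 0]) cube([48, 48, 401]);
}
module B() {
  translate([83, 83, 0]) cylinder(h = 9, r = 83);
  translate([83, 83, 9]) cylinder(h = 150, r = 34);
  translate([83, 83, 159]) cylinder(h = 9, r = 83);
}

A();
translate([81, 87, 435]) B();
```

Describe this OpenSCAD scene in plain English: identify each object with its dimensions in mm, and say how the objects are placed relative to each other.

A is a simple wooden stool: a rectangular seat 271 mm (x) by 329 mm (y), 34 mm thick, top face at z = 435 mm, on four square legs, each 48×48 mm in cross-section. The legs rest on z = 0, each flush with a corner of the seat.

B is a spool: two coaxial disc flanges of radius 83 mm and thickness 9 mm, joined by a core cylinder of radius 34 mm and height 150 mm. The lower flange rests on z = 0 and the three cylinders share a vertical axis.

The spool is on top of the stool.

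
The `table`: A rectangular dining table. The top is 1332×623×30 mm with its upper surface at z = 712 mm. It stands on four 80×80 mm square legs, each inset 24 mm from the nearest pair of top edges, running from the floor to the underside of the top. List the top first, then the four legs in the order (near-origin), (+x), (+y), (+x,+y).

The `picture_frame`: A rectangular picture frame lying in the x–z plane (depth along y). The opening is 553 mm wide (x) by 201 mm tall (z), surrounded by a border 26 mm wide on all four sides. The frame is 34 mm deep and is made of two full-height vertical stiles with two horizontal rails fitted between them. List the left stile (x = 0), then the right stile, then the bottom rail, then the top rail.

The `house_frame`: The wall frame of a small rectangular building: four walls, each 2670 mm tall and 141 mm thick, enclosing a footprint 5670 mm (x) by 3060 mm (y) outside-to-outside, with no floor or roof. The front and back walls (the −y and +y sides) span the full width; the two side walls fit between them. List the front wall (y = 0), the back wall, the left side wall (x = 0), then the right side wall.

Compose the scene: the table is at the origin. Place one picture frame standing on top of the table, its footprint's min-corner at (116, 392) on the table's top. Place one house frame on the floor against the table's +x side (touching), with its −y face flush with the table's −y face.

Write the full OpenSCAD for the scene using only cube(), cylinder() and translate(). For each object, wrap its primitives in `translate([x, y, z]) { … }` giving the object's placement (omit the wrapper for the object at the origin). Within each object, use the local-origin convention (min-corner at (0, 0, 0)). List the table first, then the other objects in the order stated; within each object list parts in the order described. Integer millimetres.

translate([0, 0, 682]) cube([1332, 623, 30]);
translate([24, 24, 0]) cube([80, 80, 682]);
translate([1228, 24, 0]) cube([80, 80, 682]);
translate([24, 519, 0]) cube([80, 80, 682]);
translate([1228, 519, 0]) cube([80, 80, 682]);
translate([116, 392, 712]) {
  cube([26, 34, 253]);
  translate([579, 0, 0]) cube([26, 34, 253]);
  translate([26, 0, 0]) cube([553, 34, 26]);
  translate([26, 0, 227]) cube([553, 34, 26]);
}
translate([1332, 0, 0]) {
  cube([5670, 141, 2670]);
  translate([0, 2919, 0]) cube([5670, 141, 2670]);
  translate([0, 141, 0]) cube([141, 2778, 2670]);
  translate([5529, 141, 0]) cube([141, 2778, 2670]);
}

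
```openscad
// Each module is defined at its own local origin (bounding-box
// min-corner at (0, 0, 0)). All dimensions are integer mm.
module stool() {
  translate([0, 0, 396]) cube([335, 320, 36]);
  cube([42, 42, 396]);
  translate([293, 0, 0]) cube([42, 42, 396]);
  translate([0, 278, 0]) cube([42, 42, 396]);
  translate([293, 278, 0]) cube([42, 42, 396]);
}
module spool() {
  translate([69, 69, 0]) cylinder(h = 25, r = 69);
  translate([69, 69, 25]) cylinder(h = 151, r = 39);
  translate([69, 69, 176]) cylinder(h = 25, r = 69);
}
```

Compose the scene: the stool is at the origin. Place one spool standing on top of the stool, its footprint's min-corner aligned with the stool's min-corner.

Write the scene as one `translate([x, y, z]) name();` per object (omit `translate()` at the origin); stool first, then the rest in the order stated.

stool();
translate([0, 0, 432]) spool();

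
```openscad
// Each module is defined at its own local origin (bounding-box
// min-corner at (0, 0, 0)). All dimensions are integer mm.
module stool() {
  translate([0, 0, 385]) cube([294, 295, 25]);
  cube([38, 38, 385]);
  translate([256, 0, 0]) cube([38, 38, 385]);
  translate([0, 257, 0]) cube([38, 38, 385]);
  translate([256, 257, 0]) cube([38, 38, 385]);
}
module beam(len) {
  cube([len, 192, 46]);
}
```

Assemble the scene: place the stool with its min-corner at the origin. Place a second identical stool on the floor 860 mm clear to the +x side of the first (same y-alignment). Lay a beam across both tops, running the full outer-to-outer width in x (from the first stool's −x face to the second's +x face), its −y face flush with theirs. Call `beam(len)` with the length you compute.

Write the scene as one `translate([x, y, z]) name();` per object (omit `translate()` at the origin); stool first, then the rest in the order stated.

stool();
translate([1154, 0, 0]) stool();
translate([0, 0, 410]) beam(1448);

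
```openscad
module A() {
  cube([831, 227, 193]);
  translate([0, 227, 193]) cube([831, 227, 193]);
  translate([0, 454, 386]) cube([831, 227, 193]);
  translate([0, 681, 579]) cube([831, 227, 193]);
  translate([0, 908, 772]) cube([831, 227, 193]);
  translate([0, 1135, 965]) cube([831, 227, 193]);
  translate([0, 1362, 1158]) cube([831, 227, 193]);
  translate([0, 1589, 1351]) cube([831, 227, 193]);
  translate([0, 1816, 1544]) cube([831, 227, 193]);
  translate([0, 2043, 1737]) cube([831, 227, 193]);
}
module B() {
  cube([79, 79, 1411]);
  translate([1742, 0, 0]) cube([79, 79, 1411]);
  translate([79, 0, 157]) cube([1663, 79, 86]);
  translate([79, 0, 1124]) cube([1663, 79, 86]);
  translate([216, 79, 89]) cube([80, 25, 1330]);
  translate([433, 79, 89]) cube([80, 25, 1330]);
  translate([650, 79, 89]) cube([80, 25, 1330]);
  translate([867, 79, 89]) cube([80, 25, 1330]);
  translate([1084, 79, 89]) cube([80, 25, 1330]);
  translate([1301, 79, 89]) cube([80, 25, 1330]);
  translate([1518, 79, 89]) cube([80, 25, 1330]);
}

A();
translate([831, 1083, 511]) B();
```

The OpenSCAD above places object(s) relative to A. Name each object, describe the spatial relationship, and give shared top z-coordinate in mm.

Both tops at z = 1930 mm.

A is a staircase. B is a fence section. The fence section is beside the staircase with their tops flush at z = 1930. The shared top z-coordinate is 1930 mm.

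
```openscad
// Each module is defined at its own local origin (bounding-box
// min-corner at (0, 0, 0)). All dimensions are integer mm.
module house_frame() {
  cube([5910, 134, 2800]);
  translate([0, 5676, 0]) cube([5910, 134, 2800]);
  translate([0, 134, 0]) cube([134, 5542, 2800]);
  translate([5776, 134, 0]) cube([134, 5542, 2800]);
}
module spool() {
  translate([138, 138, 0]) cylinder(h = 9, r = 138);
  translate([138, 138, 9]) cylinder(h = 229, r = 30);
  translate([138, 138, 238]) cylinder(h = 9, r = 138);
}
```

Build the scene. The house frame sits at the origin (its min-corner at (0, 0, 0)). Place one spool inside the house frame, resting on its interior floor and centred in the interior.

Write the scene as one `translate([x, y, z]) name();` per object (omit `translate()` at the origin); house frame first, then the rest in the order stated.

house_frame();
translate([2817, 2767, 0]) spool();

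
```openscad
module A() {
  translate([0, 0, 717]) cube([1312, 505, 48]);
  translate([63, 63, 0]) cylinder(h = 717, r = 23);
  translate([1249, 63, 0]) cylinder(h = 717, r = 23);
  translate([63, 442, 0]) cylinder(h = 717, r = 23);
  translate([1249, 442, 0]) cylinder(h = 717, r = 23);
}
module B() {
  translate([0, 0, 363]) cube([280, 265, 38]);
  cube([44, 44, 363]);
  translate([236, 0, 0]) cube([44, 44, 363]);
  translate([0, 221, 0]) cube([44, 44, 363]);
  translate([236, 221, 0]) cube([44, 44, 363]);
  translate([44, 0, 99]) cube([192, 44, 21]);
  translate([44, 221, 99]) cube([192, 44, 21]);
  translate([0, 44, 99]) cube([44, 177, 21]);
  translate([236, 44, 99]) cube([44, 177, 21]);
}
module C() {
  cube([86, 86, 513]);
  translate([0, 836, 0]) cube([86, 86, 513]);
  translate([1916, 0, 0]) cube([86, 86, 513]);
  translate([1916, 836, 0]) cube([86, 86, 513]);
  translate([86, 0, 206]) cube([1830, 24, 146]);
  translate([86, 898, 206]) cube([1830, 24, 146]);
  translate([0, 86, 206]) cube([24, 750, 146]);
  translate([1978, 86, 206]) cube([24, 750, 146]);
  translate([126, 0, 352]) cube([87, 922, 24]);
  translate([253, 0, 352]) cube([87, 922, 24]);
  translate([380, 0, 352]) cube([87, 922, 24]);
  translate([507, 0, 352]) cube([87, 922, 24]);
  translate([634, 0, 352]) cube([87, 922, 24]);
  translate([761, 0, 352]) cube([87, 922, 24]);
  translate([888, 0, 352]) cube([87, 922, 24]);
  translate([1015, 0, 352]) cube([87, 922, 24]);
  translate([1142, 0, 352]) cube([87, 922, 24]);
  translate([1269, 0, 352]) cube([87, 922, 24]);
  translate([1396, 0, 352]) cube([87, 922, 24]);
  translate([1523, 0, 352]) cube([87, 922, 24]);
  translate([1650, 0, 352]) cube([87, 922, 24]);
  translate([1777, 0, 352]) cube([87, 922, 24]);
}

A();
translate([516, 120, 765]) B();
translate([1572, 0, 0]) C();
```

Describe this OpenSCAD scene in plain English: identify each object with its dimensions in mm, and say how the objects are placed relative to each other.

A is a table with a 1312×505 mm rectangular top, 48 mm thick, top surface at z = 765 mm, supported by four round legs of 46 mm diameter, each leg's bounding box inset 40 mm from the nearest pair of top edges, running from the floor.

B is a four-legged stool. The seat is a 280×265×38 mm slab whose top surface is at z = 401 mm; four square legs, each 44×44 mm in cross-section, run from the floor (z = 0) to the underside of the seat, each flush with a corner of the seat. Four stretchers, 44 mm wide and 21 mm tall, connect adjacent legs with their undersides at z = 99 mm, each running between the inner faces of the legs it joins and aligned with the legs' outer faces on the other axis.

C is a bed frame 2002 mm long (x) by 922 mm wide (y). Four 86×86 mm corner posts, 513 mm tall, at the corners of the footprint. Four rails of 24 mm thickness and 146 mm height run between adjacent posts with their undersides at z = 206 mm, their outer faces flush with the outside of the frame (the two x-running rails run between the posts' inner faces; the two y-running rails run between the posts' inner faces). 14 slats, each 87 mm wide (x) and 24 mm thick, lie across the top of the two x-running rails, running the full 922 mm width of the frame in y; the slats are evenly spaced along x between the inner faces of the end posts with equal gaps (rounded down to the nearest mm) at the −x end and between each pair — any rounding remainder accumulates at the +x end.

The stool is on top of the table, centred. The bed frame is on the floor beside the table on its +x side.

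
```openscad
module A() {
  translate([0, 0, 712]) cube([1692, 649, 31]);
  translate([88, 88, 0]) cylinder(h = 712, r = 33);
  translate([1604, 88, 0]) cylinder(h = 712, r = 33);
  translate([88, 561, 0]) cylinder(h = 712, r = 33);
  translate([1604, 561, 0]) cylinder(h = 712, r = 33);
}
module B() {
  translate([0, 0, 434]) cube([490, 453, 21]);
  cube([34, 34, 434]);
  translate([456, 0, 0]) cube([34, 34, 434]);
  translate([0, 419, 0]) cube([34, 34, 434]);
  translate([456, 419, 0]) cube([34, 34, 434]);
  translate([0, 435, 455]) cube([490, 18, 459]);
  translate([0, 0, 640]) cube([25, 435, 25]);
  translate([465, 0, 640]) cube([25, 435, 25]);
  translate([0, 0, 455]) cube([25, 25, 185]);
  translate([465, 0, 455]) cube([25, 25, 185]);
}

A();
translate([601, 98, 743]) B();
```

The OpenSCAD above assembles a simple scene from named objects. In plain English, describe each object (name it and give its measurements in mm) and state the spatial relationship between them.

A is a table: top 1692 mm (x) × 649 mm (y), 31 mm thick, upper face at z = 743 mm, on four round legs of 66 mm diameter, each leg's bounding box inset 55 mm from the nearest pair of top edges, running from z = 0 to the bottom of the top.

B is a chair. The seat is a 490×453×21 mm slab with its top at z = 455 mm, on four 34×34 mm corner legs (flush with the seat edges, standing on z = 0). A flat backrest 18 mm thick, 459 mm tall, spans the full seat width and rises from the seat top along its +y edge, rear face flush with the rear of the seat. Two armrests of 25×25 mm section run along each side from the seat's front edge to the front of the backrest, top faces 210 mm above the seat top and outer faces flush with the seat's x-edges; a 25×25 mm post under the front of each armrest stands on the seat at the front corner.

The chair is on top of the table, centred.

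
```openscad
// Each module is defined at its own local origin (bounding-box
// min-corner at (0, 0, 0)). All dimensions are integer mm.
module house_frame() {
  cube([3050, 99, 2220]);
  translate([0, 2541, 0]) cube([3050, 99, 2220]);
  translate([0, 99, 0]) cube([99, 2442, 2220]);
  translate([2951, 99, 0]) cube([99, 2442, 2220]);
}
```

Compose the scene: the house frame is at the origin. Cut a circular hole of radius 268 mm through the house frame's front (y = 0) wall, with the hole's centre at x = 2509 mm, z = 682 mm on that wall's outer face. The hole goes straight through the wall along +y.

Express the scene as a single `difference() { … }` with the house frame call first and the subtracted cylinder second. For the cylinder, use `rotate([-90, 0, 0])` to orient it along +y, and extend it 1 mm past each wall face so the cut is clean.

difference() {
  house_frame();
  translate([2509, -1, 682]) rotate([-90, 0, 0]) cylinder(h = 101, r = 268);
}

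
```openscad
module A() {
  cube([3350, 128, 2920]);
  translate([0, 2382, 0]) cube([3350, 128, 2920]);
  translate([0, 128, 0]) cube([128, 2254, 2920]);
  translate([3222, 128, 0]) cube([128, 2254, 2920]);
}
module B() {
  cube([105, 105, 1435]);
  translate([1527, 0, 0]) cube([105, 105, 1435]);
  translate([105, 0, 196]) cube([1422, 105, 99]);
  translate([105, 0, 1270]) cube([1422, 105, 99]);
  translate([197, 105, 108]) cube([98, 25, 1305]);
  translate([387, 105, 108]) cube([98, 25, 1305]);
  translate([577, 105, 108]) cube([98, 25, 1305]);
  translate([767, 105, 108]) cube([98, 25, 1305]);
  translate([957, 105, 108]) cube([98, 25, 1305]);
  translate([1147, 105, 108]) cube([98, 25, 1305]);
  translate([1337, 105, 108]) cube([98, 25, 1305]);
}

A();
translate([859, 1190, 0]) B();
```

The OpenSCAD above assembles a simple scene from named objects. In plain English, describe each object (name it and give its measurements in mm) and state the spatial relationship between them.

A is a box-shaped house frame (walls only): outside footprint 3350×2510 mm, wall height 2920 mm, wall thickness 128 mm. The two y-facing walls run the full x-width; the two x-facing walls fit between the inner faces of the y-facing walls.

B is a fence section. Two 105×105 mm posts, 1435 mm tall, stand on the floor with a clear span of 1422 mm between their inner faces. Two horizontal rails of 105×99 mm section span the gap between the posts with their undersides at z = 196 mm and z = 1270 mm, flush with the posts' −y face. 7 pickets, each 98 mm wide, 25 mm thick and 1305 mm tall, are fixed to the +y face of the rails with their bottoms at z = 108 mm, evenly spaced across the span with equal gaps (rounded down to the nearest mm) at the −x end and between each pair — any rounding remainder accumulates at the +x end.

The fence section sits inside the house frame, centred.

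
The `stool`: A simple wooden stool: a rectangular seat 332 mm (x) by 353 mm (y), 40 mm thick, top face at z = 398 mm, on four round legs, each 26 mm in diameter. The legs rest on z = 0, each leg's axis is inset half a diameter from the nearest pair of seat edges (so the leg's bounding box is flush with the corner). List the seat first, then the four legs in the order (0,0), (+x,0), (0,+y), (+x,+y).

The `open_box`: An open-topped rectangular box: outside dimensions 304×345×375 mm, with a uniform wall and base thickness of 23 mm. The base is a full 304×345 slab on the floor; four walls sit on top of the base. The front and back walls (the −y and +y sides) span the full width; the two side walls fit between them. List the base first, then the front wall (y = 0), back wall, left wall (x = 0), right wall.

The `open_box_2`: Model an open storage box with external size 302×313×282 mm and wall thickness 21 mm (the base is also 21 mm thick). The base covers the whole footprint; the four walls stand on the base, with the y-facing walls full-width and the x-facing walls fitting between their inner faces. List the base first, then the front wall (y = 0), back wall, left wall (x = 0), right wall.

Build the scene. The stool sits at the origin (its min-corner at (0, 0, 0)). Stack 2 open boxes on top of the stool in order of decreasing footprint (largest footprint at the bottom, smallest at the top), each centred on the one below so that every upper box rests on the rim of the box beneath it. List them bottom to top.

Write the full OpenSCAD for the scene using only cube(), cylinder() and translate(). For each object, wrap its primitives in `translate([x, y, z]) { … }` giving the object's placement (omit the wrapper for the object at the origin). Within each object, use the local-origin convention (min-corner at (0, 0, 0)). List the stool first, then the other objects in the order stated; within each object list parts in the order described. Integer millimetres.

translate([0, 0, 358]) cube([332, 353, 40]);
translate([13, 13, 0]) cylinder(h = 358, r = 13);
translate([319, 13, 0]) cylinder(h = 358, r = 13);
translate([13, 340, 0]) cylinder(h = 358, r = 13);
translate([319, 340, 0]) cylinder(h = 358, r = 13);
translate([14, 4, 398]) {
  cube([304, 345, 23]);
  translate([0, 0, 23]) cube([304, 23, 352]);
  translate([0, 322, 23]) cube([304, 23, 352]);
  translate([0, 23, 23]) cube([23, 299, 352]);
  translate([281, 23, 23]) cube([23, 299, 352]);
}
translate([15, 20, 773]) {
  cube([302, 313, 21]);
  translate([0, 0, 21]) cube([302, 21, 261]);
  translate([0, 292, 21]) cube([302, 21, 261]);
  translate([0, 21, 21]) cube([21, 271, 261]);
  translate([281, 21, 21]) cube([21, 271, 261]);
}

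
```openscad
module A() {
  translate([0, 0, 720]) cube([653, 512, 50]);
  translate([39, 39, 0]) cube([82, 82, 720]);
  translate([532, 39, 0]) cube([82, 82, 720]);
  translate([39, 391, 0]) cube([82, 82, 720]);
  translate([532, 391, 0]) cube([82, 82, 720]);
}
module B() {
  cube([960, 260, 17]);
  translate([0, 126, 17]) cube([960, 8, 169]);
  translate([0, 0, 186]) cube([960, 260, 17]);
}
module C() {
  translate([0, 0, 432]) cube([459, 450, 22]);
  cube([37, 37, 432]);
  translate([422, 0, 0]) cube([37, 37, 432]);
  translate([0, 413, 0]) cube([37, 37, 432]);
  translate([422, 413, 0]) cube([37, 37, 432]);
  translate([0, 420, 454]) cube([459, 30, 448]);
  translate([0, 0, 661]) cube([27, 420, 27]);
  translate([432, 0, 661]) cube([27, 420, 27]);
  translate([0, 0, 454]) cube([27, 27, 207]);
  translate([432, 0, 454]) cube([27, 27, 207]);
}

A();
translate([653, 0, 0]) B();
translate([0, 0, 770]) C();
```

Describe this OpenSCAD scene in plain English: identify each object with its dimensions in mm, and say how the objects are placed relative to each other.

A is a table with a 653×512 mm rectangular top, 50 mm thick, top surface at z = 770 mm, supported by four 82×82 mm square legs, each inset 39 mm from the nearest pair of top edges, running from the floor.

B is an I-beam lying along x, 960 mm long. Overall section height 203 mm. Two flanges 260 mm wide (y) and 17 mm thick, one on the floor and one at the top; a web 8 mm thick runs between them, centred on the flange width.

C is a chair. The seat is a 459×450×22 mm slab with its top at z = 454 mm, on four 37×37 mm corner legs (flush with the seat edges, standing on z = 0). A flat backrest 30 mm thick, 448 mm tall, spans the full seat width and rises from the seat top along its +y edge, rear face flush with the rear of the seat. Two armrests of 27×27 mm section run along each side from the seat's front edge to the front of the backrest, top faces 234 mm above the seat top and outer faces flush with the seat's x-edges; a 27×27 mm post under the front of each armrest stands on the seat at the front corner.

The I-beam is against the table's +x side, with their −y faces flush. The chair is on top of the table.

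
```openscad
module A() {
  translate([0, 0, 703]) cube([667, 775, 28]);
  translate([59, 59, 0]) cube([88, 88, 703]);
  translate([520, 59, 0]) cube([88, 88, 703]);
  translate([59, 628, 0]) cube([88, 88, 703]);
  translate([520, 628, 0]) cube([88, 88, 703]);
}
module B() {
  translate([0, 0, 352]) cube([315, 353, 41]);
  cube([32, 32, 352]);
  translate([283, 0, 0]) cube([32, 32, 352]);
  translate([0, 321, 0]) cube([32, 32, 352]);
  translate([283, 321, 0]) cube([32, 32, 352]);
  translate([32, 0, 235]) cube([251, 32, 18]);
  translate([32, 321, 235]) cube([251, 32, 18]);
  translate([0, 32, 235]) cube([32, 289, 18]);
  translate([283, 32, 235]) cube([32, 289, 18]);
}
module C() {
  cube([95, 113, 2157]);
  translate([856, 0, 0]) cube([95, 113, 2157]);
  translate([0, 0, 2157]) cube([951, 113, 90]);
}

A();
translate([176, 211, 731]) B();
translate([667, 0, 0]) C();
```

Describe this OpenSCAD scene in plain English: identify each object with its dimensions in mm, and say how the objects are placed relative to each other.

A is a table with a 667×775 mm rectangular top, 28 mm thick, top surface at z = 731 mm, supported by four 88×88 mm square legs, each inset 59 mm from the nearest pair of top edges, running from the floor.

B is a four-legged stool. The seat is 315×353 mm, 41 mm thick, top at z = 393 mm. It stands on four square legs, each 32×32 mm in cross-section, from z = 0 to the seat underside, each flush with a corner of the seat. Four stretchers, 32 mm wide and 18 mm tall, connect adjacent legs with their undersides at z = 235 mm, each running between the inner faces of the legs it joins and aligned with the legs' outer faces on the other axis.

C is a rectangular door frame: two vertical jambs of 95×113 mm section, 2157 mm tall, with a clear opening 761 mm wide between their inner faces. A header 90 mm tall and 113 mm deep lies on top of the jambs and spans the full outside width.

The stool is on top of the table, centred. The door frame is against the table's +x side, with their −y faces flush.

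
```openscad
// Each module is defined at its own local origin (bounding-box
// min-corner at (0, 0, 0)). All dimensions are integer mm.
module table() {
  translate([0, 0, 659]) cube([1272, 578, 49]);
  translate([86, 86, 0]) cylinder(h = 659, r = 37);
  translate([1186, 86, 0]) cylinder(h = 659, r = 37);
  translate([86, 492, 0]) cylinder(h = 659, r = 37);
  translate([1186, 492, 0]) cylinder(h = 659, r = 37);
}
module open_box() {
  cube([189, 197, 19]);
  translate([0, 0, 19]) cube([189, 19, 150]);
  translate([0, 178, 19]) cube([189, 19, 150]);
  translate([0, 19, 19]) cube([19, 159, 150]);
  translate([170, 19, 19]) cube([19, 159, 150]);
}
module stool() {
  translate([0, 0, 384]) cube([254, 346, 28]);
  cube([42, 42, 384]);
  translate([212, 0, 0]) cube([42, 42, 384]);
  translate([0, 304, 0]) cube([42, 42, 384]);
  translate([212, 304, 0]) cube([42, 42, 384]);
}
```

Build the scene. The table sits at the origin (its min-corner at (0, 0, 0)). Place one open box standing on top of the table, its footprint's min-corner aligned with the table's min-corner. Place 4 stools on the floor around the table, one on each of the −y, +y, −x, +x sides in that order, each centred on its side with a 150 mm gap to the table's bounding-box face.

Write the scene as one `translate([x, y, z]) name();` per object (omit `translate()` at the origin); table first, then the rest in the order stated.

table();
translate([0, 0, 708]) open_box();
translate([509, -496, 0]) stool();
translate([509, 728, 0]) stool();
translate([-404, 116, 0]) stool();
translate([1422, 116, 0]) stool();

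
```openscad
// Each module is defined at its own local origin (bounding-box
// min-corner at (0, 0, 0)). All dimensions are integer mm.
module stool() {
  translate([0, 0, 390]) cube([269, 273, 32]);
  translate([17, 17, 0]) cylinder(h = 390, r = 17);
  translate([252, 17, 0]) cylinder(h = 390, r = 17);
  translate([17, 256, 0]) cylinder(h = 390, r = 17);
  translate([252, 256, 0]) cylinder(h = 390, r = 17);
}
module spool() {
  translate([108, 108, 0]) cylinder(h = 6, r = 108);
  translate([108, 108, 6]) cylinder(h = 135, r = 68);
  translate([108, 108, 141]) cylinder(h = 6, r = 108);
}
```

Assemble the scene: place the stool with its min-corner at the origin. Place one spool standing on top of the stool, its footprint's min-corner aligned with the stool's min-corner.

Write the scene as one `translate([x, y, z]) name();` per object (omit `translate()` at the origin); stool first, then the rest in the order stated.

stool();
translate([0, 0, 422]) spool();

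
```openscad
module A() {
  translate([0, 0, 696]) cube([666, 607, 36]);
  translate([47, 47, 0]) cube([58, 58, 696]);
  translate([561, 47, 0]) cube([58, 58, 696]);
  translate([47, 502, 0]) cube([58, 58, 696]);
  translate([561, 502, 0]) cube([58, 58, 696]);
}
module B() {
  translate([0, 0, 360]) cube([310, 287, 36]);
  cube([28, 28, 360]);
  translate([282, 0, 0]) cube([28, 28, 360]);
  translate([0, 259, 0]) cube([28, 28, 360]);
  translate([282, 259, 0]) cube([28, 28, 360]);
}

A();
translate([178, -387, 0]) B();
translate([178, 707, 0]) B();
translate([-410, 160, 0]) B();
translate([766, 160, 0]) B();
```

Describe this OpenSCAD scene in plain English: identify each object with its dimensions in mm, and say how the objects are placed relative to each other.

A is a table: top 666 mm (x) × 607 mm (y), 36 mm thick, upper face at z = 732 mm, on four 58×58 mm square legs, each inset 47 mm from the nearest pair of top edges, running from z = 0 to the bottom of the top.

B is a four-legged stool. The seat is 310×287 mm, 36 mm thick, top at z = 396 mm. It stands on four square legs, each 28×28 mm in cross-section, from z = 0 to the seat underside, each flush with a corner of the seat.

Four stools sit around the table at the −y, +y, −x, +x sides.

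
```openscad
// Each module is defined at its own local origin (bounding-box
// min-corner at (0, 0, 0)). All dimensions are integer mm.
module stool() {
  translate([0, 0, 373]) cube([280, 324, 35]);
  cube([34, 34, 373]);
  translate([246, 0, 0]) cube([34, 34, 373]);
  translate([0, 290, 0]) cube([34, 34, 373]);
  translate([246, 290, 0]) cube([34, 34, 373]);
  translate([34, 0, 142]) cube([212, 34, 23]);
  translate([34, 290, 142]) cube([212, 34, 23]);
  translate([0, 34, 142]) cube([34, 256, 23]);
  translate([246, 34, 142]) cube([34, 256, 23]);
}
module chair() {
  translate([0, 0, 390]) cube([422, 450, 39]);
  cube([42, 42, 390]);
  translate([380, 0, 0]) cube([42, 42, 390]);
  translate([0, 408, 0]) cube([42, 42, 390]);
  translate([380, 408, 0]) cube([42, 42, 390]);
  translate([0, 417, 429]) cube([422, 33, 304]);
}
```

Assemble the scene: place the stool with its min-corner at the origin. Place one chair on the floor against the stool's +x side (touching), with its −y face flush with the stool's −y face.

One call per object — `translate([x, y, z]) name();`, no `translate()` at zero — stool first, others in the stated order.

stool();
translate([280, 0, 0]) chair();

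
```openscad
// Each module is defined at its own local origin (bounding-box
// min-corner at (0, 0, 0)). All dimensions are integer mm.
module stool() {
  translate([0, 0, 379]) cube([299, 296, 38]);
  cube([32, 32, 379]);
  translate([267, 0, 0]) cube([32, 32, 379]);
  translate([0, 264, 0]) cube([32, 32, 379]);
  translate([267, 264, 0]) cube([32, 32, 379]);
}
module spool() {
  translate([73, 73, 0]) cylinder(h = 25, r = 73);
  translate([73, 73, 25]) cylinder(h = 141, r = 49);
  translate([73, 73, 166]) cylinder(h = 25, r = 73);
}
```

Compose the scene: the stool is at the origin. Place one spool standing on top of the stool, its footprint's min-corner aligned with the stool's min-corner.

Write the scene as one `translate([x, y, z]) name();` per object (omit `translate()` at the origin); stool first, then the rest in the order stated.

stool();
translate([0, 0, 417]) spool();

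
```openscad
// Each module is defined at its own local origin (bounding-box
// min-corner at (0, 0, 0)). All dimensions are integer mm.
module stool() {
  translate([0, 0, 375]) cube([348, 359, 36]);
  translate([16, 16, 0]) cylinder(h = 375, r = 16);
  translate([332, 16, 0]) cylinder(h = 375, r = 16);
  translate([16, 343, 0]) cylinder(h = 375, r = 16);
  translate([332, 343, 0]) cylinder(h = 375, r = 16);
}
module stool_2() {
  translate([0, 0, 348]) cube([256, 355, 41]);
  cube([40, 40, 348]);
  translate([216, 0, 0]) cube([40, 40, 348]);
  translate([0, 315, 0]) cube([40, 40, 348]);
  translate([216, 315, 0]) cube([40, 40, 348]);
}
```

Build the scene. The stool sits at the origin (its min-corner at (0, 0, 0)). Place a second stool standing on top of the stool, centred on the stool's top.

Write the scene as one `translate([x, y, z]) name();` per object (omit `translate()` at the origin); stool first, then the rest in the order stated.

stool();
translate([46, 2, 411]) stool_2();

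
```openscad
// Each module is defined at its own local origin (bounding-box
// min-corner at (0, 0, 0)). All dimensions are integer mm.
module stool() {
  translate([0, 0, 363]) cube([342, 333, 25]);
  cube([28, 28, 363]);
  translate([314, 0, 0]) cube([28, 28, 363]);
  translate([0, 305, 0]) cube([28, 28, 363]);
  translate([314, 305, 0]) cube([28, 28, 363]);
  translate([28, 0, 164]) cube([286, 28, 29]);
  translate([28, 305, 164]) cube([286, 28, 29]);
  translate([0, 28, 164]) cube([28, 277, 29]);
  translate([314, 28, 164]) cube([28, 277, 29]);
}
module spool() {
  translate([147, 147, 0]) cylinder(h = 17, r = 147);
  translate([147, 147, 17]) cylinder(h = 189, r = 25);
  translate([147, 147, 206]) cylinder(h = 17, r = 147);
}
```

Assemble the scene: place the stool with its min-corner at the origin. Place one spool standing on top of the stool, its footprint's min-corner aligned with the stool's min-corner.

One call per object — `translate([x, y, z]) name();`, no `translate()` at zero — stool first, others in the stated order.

stool();
translate([0, 0, 388]) spool();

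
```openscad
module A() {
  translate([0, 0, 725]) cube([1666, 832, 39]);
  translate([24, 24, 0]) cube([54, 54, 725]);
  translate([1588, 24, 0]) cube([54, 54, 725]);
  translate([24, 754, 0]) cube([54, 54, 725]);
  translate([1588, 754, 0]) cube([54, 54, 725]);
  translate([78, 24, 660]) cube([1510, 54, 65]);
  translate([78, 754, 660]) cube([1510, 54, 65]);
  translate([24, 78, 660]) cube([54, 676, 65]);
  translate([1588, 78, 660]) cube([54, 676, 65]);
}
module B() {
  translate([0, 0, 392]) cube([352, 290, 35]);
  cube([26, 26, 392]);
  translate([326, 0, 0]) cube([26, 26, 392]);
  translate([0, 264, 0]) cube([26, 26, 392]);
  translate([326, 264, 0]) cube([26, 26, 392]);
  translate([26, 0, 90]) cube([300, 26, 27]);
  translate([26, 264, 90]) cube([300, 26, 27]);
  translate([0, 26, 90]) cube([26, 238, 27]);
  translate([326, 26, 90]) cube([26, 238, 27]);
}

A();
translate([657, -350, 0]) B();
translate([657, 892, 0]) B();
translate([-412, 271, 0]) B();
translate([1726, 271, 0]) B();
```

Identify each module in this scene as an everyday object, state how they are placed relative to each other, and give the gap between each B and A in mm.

A is a table. B is a stool. Four stools sit around the table at the −y, +y, −x, +x sides. The gap between each stool and the table is 60 mm.

Each stool's nearest face is 60 mm from the table's bounding box.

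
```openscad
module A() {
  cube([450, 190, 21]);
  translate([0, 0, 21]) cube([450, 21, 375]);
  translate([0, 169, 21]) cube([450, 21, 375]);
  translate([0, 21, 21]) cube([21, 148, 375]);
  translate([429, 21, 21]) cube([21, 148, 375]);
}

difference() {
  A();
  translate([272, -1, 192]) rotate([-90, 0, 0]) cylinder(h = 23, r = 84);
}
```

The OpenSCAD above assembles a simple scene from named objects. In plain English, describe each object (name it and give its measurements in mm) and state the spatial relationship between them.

A is an open-topped rectangular box: outside dimensions 450×190×396 mm, with a uniform wall and base thickness of 21 mm. The base is a full 450×190 slab on the floor; four walls sit on top of the base. The front and back walls (the −y and +y sides) span the full width; the two side walls fit between them.

The open box has a circular hole of radius 84 mm through its front wall, centred at (x = 272, z = 192).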